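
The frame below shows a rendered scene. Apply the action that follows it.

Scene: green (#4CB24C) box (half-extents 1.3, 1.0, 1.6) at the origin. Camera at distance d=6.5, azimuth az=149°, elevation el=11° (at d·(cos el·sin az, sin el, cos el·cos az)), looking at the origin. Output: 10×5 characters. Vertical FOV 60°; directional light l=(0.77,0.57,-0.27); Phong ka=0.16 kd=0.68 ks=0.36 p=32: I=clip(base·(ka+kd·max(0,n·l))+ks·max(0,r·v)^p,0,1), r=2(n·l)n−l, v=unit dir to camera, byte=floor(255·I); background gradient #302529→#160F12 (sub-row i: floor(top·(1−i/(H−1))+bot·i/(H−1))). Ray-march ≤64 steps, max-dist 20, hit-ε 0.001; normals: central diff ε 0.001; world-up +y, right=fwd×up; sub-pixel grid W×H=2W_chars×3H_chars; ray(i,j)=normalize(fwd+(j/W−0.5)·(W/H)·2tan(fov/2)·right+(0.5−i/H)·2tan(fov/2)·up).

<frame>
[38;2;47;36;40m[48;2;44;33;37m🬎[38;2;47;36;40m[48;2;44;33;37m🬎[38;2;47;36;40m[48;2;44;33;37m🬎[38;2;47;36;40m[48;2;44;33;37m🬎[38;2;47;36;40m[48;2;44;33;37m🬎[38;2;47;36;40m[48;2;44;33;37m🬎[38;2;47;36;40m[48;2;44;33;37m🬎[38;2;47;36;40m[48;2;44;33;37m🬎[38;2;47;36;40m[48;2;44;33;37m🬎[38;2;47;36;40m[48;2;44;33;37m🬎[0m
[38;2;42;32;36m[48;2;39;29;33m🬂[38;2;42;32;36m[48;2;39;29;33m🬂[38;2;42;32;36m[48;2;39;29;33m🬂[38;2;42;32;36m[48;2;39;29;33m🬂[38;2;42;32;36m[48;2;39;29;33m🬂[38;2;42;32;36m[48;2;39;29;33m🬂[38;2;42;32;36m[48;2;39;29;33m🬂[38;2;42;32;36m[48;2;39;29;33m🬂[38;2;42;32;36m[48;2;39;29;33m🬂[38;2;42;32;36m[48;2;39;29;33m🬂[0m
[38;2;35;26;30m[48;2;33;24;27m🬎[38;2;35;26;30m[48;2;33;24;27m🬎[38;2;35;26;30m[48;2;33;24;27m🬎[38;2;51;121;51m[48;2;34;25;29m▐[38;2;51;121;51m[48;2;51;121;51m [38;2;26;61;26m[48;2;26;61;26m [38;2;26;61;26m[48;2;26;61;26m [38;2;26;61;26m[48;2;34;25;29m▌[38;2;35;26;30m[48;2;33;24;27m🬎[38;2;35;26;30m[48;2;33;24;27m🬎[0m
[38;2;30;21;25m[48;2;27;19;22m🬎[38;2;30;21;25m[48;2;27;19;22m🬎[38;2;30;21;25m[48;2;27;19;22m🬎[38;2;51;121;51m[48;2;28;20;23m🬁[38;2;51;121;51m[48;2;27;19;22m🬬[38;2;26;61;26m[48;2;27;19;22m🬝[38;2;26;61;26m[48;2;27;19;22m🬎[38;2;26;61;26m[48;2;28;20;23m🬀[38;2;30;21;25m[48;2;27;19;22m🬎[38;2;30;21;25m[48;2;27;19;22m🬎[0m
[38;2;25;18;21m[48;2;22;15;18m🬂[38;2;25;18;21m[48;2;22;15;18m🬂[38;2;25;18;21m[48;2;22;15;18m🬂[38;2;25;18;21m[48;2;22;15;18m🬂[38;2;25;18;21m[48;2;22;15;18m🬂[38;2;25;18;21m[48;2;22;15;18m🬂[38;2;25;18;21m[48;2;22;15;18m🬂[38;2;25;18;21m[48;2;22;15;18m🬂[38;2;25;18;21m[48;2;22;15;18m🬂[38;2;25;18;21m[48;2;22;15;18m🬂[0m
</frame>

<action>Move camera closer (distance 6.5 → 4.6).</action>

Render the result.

<frame>
[38;2;47;36;40m[48;2;44;33;37m🬎[38;2;47;36;40m[48;2;44;33;37m🬎[38;2;47;36;40m[48;2;44;33;37m🬎[38;2;47;36;40m[48;2;44;33;37m🬎[38;2;47;36;40m[48;2;44;33;37m🬎[38;2;47;36;40m[48;2;44;33;37m🬎[38;2;47;36;40m[48;2;44;33;37m🬎[38;2;47;36;40m[48;2;44;33;37m🬎[38;2;47;36;40m[48;2;44;33;37m🬎[38;2;47;36;40m[48;2;44;33;37m🬎[0m
[38;2;42;32;36m[48;2;39;29;33m🬂[38;2;42;32;36m[48;2;39;29;33m🬂[38;2;42;32;36m[48;2;39;29;33m🬂[38;2;41;31;35m[48;2;51;121;51m🬎[38;2;38;37;33m[48;2;51;121;51m🬬[38;2;41;31;35m[48;2;26;61;26m🬎[38;2;41;31;35m[48;2;26;61;26m🬎[38;2;41;31;35m[48;2;26;61;26m🬎[38;2;40;30;34m[48;2;26;61;26m🬬[38;2;42;32;36m[48;2;39;29;33m🬂[0m
[38;2;35;26;30m[48;2;33;24;27m🬎[38;2;35;26;30m[48;2;33;24;27m🬎[38;2;35;26;30m[48;2;33;24;27m🬎[38;2;51;121;51m[48;2;51;121;51m [38;2;51;121;51m[48;2;26;61;26m▌[38;2;26;61;26m[48;2;26;61;26m [38;2;26;61;26m[48;2;26;61;26m [38;2;26;61;26m[48;2;26;61;26m [38;2;26;61;26m[48;2;34;25;29m▌[38;2;35;26;30m[48;2;33;24;27m🬎[0m
[38;2;30;21;25m[48;2;27;19;22m🬎[38;2;30;21;25m[48;2;27;19;22m🬎[38;2;30;21;25m[48;2;27;19;22m🬎[38;2;51;121;51m[48;2;27;19;22m🬬[38;2;51;121;51m[48;2;26;61;26m▌[38;2;26;61;26m[48;2;26;61;26m [38;2;26;61;26m[48;2;26;61;26m [38;2;26;61;26m[48;2;26;61;26m [38;2;26;61;26m[48;2;29;20;24m▌[38;2;30;21;25m[48;2;27;19;22m🬎[0m
[38;2;25;18;21m[48;2;22;15;18m🬂[38;2;25;18;21m[48;2;22;15;18m🬂[38;2;25;18;21m[48;2;22;15;18m🬂[38;2;25;18;21m[48;2;22;15;18m🬂[38;2;51;121;51m[48;2;24;38;22m🬄[38;2;26;61;26m[48;2;22;15;18m🬆[38;2;26;61;26m[48;2;22;15;18m🬂[38;2;25;18;21m[48;2;22;15;18m🬂[38;2;25;18;21m[48;2;22;15;18m🬂[38;2;25;18;21m[48;2;22;15;18m🬂[0m
</frame>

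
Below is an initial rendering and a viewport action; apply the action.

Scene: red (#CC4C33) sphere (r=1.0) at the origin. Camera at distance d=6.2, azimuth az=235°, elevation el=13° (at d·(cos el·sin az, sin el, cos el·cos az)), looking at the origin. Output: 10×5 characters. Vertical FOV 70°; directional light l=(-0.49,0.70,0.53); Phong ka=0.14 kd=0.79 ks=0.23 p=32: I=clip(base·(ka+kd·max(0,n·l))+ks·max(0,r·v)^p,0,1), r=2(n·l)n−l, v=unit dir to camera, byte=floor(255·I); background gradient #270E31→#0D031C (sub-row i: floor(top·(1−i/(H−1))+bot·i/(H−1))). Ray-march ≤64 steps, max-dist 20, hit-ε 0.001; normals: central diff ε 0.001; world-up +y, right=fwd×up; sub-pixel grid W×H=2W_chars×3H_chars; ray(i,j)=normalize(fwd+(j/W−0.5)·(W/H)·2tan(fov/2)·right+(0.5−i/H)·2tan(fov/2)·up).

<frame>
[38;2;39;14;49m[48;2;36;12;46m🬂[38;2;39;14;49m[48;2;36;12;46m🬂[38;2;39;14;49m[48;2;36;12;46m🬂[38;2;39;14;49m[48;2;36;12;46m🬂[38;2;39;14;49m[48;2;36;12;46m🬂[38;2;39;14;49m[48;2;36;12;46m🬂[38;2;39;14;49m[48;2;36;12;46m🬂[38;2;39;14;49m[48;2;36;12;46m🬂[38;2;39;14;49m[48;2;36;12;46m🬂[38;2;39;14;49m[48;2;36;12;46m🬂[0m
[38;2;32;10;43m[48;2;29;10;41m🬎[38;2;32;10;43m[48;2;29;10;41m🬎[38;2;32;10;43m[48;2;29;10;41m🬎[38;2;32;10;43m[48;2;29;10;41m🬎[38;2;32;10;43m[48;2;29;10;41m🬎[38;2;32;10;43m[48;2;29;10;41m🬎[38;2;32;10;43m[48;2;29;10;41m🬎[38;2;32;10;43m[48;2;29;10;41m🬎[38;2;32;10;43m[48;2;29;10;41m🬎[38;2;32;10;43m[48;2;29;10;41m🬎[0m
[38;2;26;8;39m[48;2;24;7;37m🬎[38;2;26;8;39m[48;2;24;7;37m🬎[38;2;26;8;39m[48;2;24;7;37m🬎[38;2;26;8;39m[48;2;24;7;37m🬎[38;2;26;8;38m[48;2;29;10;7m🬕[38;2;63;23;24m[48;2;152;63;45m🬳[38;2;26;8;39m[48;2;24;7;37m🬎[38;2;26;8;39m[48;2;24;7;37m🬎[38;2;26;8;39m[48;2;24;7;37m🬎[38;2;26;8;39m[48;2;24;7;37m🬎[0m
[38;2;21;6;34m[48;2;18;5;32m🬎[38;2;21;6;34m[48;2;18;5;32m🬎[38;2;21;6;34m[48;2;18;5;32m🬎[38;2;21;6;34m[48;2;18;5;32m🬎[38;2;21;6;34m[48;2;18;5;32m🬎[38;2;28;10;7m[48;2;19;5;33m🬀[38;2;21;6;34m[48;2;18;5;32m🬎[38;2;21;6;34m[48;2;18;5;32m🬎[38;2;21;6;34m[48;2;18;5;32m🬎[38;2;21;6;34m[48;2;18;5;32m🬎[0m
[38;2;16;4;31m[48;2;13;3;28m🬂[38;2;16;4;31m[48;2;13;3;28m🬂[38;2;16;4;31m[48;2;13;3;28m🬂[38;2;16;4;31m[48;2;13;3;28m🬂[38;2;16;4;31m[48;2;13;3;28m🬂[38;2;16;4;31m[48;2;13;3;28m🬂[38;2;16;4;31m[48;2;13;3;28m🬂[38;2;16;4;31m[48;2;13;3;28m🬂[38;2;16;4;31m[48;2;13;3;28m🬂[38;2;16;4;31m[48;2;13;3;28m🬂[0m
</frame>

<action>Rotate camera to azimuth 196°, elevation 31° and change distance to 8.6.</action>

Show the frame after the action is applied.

<frame>
[38;2;39;14;49m[48;2;36;12;46m🬂[38;2;39;14;49m[48;2;36;12;46m🬂[38;2;39;14;49m[48;2;36;12;46m🬂[38;2;39;14;49m[48;2;36;12;46m🬂[38;2;39;14;49m[48;2;36;12;46m🬂[38;2;39;14;49m[48;2;36;12;46m🬂[38;2;39;14;49m[48;2;36;12;46m🬂[38;2;39;14;49m[48;2;36;12;46m🬂[38;2;39;14;49m[48;2;36;12;46m🬂[38;2;39;14;49m[48;2;36;12;46m🬂[0m
[38;2;32;10;43m[48;2;29;10;41m🬎[38;2;32;10;43m[48;2;29;10;41m🬎[38;2;32;10;43m[48;2;29;10;41m🬎[38;2;32;10;43m[48;2;29;10;41m🬎[38;2;32;10;43m[48;2;29;10;41m🬎[38;2;32;10;43m[48;2;29;10;41m🬎[38;2;32;10;43m[48;2;29;10;41m🬎[38;2;32;10;43m[48;2;29;10;41m🬎[38;2;32;10;43m[48;2;29;10;41m🬎[38;2;32;10;43m[48;2;29;10;41m🬎[0m
[38;2;26;8;39m[48;2;24;7;37m🬎[38;2;26;8;39m[48;2;24;7;37m🬎[38;2;26;8;39m[48;2;24;7;37m🬎[38;2;26;8;39m[48;2;24;7;37m🬎[38;2;26;8;38m[48;2;28;10;7m🬕[38;2;154;57;38m[48;2;44;15;24m🬇[38;2;26;8;39m[48;2;24;7;37m🬎[38;2;26;8;39m[48;2;24;7;37m🬎[38;2;26;8;39m[48;2;24;7;37m🬎[38;2;26;8;39m[48;2;24;7;37m🬎[0m
[38;2;21;6;34m[48;2;18;5;32m🬎[38;2;21;6;34m[48;2;18;5;32m🬎[38;2;21;6;34m[48;2;18;5;32m🬎[38;2;21;6;34m[48;2;18;5;32m🬎[38;2;21;6;34m[48;2;18;5;32m🬎[38;2;21;6;34m[48;2;18;5;32m🬎[38;2;21;6;34m[48;2;18;5;32m🬎[38;2;21;6;34m[48;2;18;5;32m🬎[38;2;21;6;34m[48;2;18;5;32m🬎[38;2;21;6;34m[48;2;18;5;32m🬎[0m
[38;2;16;4;31m[48;2;13;3;28m🬂[38;2;16;4;31m[48;2;13;3;28m🬂[38;2;16;4;31m[48;2;13;3;28m🬂[38;2;16;4;31m[48;2;13;3;28m🬂[38;2;16;4;31m[48;2;13;3;28m🬂[38;2;16;4;31m[48;2;13;3;28m🬂[38;2;16;4;31m[48;2;13;3;28m🬂[38;2;16;4;31m[48;2;13;3;28m🬂[38;2;16;4;31m[48;2;13;3;28m🬂[38;2;16;4;31m[48;2;13;3;28m🬂[0m
</frame>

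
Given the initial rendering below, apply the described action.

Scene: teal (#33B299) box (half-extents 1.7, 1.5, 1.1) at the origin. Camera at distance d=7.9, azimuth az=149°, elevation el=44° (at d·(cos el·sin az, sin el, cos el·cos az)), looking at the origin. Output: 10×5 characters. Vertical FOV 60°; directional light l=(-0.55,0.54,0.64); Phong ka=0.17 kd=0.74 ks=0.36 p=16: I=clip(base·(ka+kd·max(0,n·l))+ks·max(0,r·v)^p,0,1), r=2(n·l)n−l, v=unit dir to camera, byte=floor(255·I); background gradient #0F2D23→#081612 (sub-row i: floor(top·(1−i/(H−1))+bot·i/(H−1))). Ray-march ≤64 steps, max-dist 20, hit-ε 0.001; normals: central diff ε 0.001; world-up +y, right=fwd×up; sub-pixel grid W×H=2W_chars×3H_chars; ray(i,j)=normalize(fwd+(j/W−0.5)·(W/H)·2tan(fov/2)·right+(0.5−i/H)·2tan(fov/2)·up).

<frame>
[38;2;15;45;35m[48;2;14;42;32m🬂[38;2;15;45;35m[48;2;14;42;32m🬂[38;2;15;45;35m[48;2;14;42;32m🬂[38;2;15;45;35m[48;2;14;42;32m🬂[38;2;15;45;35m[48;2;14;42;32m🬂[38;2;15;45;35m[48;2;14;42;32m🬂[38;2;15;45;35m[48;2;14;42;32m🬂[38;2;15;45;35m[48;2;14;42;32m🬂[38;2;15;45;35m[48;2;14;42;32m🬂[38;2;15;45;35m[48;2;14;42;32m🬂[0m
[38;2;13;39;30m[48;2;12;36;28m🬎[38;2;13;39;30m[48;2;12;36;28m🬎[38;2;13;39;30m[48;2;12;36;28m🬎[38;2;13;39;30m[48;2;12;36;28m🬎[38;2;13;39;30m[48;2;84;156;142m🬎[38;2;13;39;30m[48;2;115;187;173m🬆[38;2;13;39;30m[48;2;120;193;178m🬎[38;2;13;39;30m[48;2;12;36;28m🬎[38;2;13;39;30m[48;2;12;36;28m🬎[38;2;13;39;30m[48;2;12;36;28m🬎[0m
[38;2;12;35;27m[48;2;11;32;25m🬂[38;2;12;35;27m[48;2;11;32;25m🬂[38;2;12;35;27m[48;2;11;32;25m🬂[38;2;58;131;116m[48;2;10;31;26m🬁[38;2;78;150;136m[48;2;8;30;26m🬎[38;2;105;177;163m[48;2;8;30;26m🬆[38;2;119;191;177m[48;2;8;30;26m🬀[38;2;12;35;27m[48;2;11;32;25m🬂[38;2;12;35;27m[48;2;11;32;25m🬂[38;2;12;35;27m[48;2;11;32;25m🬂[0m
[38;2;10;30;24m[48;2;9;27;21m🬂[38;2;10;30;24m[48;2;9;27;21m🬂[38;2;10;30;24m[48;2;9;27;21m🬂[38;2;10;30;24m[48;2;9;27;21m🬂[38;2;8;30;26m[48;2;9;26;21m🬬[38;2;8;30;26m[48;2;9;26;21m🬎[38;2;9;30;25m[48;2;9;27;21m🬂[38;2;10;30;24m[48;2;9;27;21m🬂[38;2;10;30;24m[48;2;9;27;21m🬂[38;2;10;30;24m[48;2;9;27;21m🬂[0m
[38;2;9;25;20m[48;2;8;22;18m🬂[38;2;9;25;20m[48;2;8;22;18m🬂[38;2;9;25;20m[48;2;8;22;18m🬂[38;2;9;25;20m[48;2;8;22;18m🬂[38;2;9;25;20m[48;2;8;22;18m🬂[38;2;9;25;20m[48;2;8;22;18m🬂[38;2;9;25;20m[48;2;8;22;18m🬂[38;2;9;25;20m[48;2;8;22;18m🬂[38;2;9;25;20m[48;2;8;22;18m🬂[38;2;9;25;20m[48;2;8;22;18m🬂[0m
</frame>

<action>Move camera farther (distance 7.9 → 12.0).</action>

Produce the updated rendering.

<frame>
[38;2;15;45;35m[48;2;14;42;32m🬂[38;2;15;45;35m[48;2;14;42;32m🬂[38;2;15;45;35m[48;2;14;42;32m🬂[38;2;15;45;35m[48;2;14;42;32m🬂[38;2;15;45;35m[48;2;14;42;32m🬂[38;2;15;45;35m[48;2;14;42;32m🬂[38;2;15;45;35m[48;2;14;42;32m🬂[38;2;15;45;35m[48;2;14;42;32m🬂[38;2;15;45;35m[48;2;14;42;32m🬂[38;2;15;45;35m[48;2;14;42;32m🬂[0m
[38;2;13;39;30m[48;2;12;36;28m🬎[38;2;13;39;30m[48;2;12;36;28m🬎[38;2;13;39;30m[48;2;12;36;28m🬎[38;2;13;39;30m[48;2;12;36;28m🬎[38;2;13;39;30m[48;2;12;36;28m🬎[38;2;13;39;30m[48;2;12;36;28m🬎[38;2;13;39;30m[48;2;12;36;28m🬎[38;2;13;39;30m[48;2;12;36;28m🬎[38;2;13;39;30m[48;2;12;36;28m🬎[38;2;13;39;30m[48;2;12;36;28m🬎[0m
[38;2;12;35;27m[48;2;11;32;25m🬂[38;2;12;35;27m[48;2;11;32;25m🬂[38;2;12;35;27m[48;2;11;32;25m🬂[38;2;12;35;27m[48;2;11;32;25m🬂[38;2;86;158;144m[48;2;9;31;26m🬉[38;2;105;177;163m[48;2;8;30;26m🬆[38;2;119;191;177m[48;2;10;31;26m🬀[38;2;12;35;27m[48;2;11;32;25m🬂[38;2;12;35;27m[48;2;11;32;25m🬂[38;2;12;35;27m[48;2;11;32;25m🬂[0m
[38;2;10;30;24m[48;2;9;27;21m🬂[38;2;10;30;24m[48;2;9;27;21m🬂[38;2;10;30;24m[48;2;9;27;21m🬂[38;2;10;30;24m[48;2;9;27;21m🬂[38;2;8;30;25m[48;2;9;26;21m🬊[38;2;8;30;26m[48;2;9;27;21m🬂[38;2;10;30;24m[48;2;9;27;21m🬂[38;2;10;30;24m[48;2;9;27;21m🬂[38;2;10;30;24m[48;2;9;27;21m🬂[38;2;10;30;24m[48;2;9;27;21m🬂[0m
[38;2;9;25;20m[48;2;8;22;18m🬂[38;2;9;25;20m[48;2;8;22;18m🬂[38;2;9;25;20m[48;2;8;22;18m🬂[38;2;9;25;20m[48;2;8;22;18m🬂[38;2;9;25;20m[48;2;8;22;18m🬂[38;2;9;25;20m[48;2;8;22;18m🬂[38;2;9;25;20m[48;2;8;22;18m🬂[38;2;9;25;20m[48;2;8;22;18m🬂[38;2;9;25;20m[48;2;8;22;18m🬂[38;2;9;25;20m[48;2;8;22;18m🬂[0m
</frame>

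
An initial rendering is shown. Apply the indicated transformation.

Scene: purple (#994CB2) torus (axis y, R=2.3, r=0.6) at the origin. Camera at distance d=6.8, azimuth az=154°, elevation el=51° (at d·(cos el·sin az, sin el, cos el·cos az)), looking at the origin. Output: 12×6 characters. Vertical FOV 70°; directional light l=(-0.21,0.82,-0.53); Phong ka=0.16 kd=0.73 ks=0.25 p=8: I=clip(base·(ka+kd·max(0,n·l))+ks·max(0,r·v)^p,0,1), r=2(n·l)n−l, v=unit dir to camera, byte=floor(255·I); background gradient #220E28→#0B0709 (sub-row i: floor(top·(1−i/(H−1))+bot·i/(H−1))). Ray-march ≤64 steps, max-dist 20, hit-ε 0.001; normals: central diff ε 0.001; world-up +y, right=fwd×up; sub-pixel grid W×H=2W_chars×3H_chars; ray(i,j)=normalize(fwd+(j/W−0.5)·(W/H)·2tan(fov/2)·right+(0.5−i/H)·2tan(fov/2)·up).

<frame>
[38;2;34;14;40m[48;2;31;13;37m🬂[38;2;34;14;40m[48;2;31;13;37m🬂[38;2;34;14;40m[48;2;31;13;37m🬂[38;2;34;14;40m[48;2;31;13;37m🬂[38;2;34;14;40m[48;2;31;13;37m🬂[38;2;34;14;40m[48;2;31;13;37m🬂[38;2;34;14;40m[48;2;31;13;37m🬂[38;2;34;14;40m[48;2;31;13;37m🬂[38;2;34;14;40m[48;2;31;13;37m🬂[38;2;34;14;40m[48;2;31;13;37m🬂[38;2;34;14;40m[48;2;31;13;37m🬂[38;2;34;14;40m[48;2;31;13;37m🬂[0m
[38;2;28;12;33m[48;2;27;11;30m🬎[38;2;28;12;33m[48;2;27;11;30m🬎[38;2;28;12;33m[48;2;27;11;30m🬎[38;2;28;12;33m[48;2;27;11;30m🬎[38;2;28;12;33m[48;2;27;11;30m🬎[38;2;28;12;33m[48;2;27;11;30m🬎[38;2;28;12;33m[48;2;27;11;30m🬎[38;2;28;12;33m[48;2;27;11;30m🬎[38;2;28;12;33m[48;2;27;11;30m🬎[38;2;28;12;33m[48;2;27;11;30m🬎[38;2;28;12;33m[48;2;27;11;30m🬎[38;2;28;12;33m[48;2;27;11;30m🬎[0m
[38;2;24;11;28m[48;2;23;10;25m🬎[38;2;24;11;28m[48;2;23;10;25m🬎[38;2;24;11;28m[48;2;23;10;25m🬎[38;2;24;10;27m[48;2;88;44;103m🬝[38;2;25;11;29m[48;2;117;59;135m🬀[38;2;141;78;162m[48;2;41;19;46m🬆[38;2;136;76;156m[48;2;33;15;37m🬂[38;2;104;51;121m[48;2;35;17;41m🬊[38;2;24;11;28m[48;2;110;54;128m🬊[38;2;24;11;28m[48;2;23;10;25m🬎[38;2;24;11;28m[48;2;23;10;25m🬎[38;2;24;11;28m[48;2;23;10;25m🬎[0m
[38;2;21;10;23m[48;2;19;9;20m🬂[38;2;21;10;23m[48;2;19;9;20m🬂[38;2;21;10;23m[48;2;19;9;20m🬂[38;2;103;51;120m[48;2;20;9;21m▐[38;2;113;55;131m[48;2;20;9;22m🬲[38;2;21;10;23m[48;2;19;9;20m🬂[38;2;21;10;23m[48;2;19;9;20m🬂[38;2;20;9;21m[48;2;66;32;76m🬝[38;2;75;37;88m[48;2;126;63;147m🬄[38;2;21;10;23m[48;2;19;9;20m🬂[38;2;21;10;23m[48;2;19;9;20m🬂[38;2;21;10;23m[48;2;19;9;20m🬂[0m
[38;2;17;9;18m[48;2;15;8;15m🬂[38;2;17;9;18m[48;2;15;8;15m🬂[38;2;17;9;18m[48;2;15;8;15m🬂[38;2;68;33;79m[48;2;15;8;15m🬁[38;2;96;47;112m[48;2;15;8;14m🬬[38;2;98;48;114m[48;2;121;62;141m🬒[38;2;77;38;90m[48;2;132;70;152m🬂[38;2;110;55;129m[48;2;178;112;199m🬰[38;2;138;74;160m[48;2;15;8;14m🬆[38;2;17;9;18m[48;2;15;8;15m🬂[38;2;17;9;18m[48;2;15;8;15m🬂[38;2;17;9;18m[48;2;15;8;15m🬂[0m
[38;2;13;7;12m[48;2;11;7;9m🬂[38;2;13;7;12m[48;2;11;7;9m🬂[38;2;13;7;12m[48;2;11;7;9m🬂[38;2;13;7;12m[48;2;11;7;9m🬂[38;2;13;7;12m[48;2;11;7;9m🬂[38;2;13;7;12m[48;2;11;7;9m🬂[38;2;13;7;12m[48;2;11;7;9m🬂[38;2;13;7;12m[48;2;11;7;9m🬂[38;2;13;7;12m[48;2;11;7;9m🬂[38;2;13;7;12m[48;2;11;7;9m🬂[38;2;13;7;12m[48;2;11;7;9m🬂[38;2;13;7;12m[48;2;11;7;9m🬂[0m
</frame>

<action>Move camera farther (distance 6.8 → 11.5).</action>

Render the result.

<frame>
[38;2;34;14;40m[48;2;31;13;37m🬂[38;2;34;14;40m[48;2;31;13;37m🬂[38;2;34;14;40m[48;2;31;13;37m🬂[38;2;34;14;40m[48;2;31;13;37m🬂[38;2;34;14;40m[48;2;31;13;37m🬂[38;2;34;14;40m[48;2;31;13;37m🬂[38;2;34;14;40m[48;2;31;13;37m🬂[38;2;34;14;40m[48;2;31;13;37m🬂[38;2;34;14;40m[48;2;31;13;37m🬂[38;2;34;14;40m[48;2;31;13;37m🬂[38;2;34;14;40m[48;2;31;13;37m🬂[38;2;34;14;40m[48;2;31;13;37m🬂[0m
[38;2;28;12;33m[48;2;27;11;30m🬎[38;2;28;12;33m[48;2;27;11;30m🬎[38;2;28;12;33m[48;2;27;11;30m🬎[38;2;28;12;33m[48;2;27;11;30m🬎[38;2;28;12;33m[48;2;27;11;30m🬎[38;2;28;12;33m[48;2;27;11;30m🬎[38;2;28;12;33m[48;2;27;11;30m🬎[38;2;28;12;33m[48;2;27;11;30m🬎[38;2;28;12;33m[48;2;27;11;30m🬎[38;2;28;12;33m[48;2;27;11;30m🬎[38;2;28;12;33m[48;2;27;11;30m🬎[38;2;28;12;33m[48;2;27;11;30m🬎[0m
[38;2;24;11;28m[48;2;23;10;25m🬎[38;2;24;11;28m[48;2;23;10;25m🬎[38;2;24;11;28m[48;2;23;10;25m🬎[38;2;24;11;28m[48;2;23;10;25m🬎[38;2;24;11;28m[48;2;23;10;25m🬎[38;2;30;14;35m[48;2;131;65;152m🬥[38;2;130;68;149m[48;2;24;11;27m🬋[38;2;84;42;98m[48;2;24;10;27m🬏[38;2;24;11;28m[48;2;23;10;25m🬎[38;2;24;11;28m[48;2;23;10;25m🬎[38;2;24;11;28m[48;2;23;10;25m🬎[38;2;24;11;28m[48;2;23;10;25m🬎[0m
[38;2;21;10;23m[48;2;19;9;20m🬂[38;2;21;10;23m[48;2;19;9;20m🬂[38;2;21;10;23m[48;2;19;9;20m🬂[38;2;21;10;23m[48;2;19;9;20m🬂[38;2;78;38;90m[48;2;19;9;20m🬉[38;2;20;9;22m[48;2;107;53;125m🬉[38;2;20;9;22m[48;2;144;81;164m🬎[38;2;124;62;144m[48;2;21;10;23m🬜[38;2;21;10;23m[48;2;19;9;20m🬂[38;2;21;10;23m[48;2;19;9;20m🬂[38;2;21;10;23m[48;2;19;9;20m🬂[38;2;21;10;23m[48;2;19;9;20m🬂[0m
[38;2;17;9;18m[48;2;15;8;15m🬂[38;2;17;9;18m[48;2;15;8;15m🬂[38;2;17;9;18m[48;2;15;8;15m🬂[38;2;17;9;18m[48;2;15;8;15m🬂[38;2;17;9;18m[48;2;15;8;15m🬂[38;2;17;9;18m[48;2;15;8;15m🬂[38;2;66;32;76m[48;2;15;8;15m🬀[38;2;17;9;18m[48;2;15;8;15m🬂[38;2;17;9;18m[48;2;15;8;15m🬂[38;2;17;9;18m[48;2;15;8;15m🬂[38;2;17;9;18m[48;2;15;8;15m🬂[38;2;17;9;18m[48;2;15;8;15m🬂[0m
[38;2;13;7;12m[48;2;11;7;9m🬂[38;2;13;7;12m[48;2;11;7;9m🬂[38;2;13;7;12m[48;2;11;7;9m🬂[38;2;13;7;12m[48;2;11;7;9m🬂[38;2;13;7;12m[48;2;11;7;9m🬂[38;2;13;7;12m[48;2;11;7;9m🬂[38;2;13;7;12m[48;2;11;7;9m🬂[38;2;13;7;12m[48;2;11;7;9m🬂[38;2;13;7;12m[48;2;11;7;9m🬂[38;2;13;7;12m[48;2;11;7;9m🬂[38;2;13;7;12m[48;2;11;7;9m🬂[38;2;13;7;12m[48;2;11;7;9m🬂[0m
</frame>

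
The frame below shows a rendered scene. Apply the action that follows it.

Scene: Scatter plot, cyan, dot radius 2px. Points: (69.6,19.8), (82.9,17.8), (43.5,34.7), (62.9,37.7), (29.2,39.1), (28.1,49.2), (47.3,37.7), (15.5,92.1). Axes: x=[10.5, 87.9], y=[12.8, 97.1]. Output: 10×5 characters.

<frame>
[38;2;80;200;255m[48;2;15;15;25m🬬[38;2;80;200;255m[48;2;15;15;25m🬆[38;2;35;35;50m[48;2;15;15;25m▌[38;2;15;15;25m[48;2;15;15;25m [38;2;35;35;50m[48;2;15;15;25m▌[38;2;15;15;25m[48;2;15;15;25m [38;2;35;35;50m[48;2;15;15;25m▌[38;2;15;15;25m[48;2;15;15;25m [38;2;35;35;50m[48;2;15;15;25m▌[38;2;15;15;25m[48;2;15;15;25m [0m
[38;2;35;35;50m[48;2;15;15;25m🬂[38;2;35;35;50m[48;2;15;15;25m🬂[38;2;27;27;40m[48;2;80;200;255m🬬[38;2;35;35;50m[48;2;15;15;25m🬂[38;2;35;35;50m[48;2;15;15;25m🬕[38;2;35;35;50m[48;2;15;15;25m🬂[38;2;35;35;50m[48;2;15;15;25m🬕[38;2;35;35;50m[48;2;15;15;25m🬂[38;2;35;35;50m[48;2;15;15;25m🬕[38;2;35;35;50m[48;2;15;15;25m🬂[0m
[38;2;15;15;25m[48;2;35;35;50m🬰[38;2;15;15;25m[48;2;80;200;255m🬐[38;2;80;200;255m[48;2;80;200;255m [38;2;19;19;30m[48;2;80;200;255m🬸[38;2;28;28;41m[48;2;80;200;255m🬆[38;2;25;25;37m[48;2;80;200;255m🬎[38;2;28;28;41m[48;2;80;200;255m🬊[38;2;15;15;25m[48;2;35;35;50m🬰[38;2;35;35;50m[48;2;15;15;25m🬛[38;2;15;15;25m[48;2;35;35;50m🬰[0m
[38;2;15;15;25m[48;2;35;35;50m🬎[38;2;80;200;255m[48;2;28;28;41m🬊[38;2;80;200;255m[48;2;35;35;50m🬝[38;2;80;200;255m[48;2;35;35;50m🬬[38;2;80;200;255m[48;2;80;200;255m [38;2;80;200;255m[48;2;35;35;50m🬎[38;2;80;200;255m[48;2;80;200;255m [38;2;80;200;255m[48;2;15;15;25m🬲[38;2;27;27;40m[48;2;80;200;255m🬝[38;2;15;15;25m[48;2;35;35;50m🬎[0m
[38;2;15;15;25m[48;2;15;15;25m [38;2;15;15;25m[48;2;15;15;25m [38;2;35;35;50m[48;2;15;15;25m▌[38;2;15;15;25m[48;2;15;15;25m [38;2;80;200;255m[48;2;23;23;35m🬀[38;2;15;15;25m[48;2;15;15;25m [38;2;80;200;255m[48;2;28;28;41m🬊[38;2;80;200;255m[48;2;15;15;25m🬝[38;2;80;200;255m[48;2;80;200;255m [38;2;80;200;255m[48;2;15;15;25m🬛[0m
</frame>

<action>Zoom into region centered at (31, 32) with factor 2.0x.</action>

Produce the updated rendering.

<frame>
[38;2;15;15;25m[48;2;15;15;25m [38;2;15;15;25m[48;2;15;15;25m [38;2;35;35;50m[48;2;15;15;25m▌[38;2;15;15;25m[48;2;80;200;255m🬐[38;2;80;200;255m[48;2;80;200;255m [38;2;15;15;25m[48;2;80;200;255m🬸[38;2;35;35;50m[48;2;15;15;25m▌[38;2;15;15;25m[48;2;15;15;25m [38;2;35;35;50m[48;2;15;15;25m▌[38;2;15;15;25m[48;2;15;15;25m [0m
[38;2;35;35;50m[48;2;15;15;25m🬂[38;2;35;35;50m[48;2;15;15;25m🬂[38;2;35;35;50m[48;2;15;15;25m🬕[38;2;80;200;255m[48;2;25;25;37m🬫[38;2;80;200;255m[48;2;80;200;255m [38;2;80;200;255m[48;2;23;23;35m🬃[38;2;35;35;50m[48;2;15;15;25m🬕[38;2;28;28;41m[48;2;80;200;255m🬆[38;2;35;35;50m[48;2;80;200;255m🬀[38;2;80;200;255m[48;2;28;28;41m🬱[0m
[38;2;15;15;25m[48;2;35;35;50m🬰[38;2;15;15;25m[48;2;35;35;50m🬰[38;2;35;35;50m[48;2;15;15;25m🬛[38;2;15;15;25m[48;2;35;35;50m🬰[38;2;80;200;255m[48;2;27;27;40m🬀[38;2;15;15;25m[48;2;35;35;50m🬰[38;2;80;200;255m[48;2;31;31;45m🬁[38;2;80;200;255m[48;2;15;15;25m🬬[38;2;80;200;255m[48;2;25;25;37m🬎[38;2;80;200;255m[48;2;23;23;35m🬀[0m
[38;2;15;15;25m[48;2;35;35;50m🬎[38;2;15;15;25m[48;2;35;35;50m🬎[38;2;35;35;50m[48;2;15;15;25m🬲[38;2;15;15;25m[48;2;35;35;50m🬎[38;2;35;35;50m[48;2;15;15;25m🬲[38;2;15;15;25m[48;2;35;35;50m🬎[38;2;35;35;50m[48;2;15;15;25m🬲[38;2;15;15;25m[48;2;35;35;50m🬎[38;2;35;35;50m[48;2;15;15;25m🬲[38;2;15;15;25m[48;2;35;35;50m🬎[0m
[38;2;15;15;25m[48;2;15;15;25m [38;2;15;15;25m[48;2;15;15;25m [38;2;35;35;50m[48;2;15;15;25m▌[38;2;15;15;25m[48;2;15;15;25m [38;2;35;35;50m[48;2;15;15;25m▌[38;2;15;15;25m[48;2;15;15;25m [38;2;35;35;50m[48;2;15;15;25m▌[38;2;15;15;25m[48;2;15;15;25m [38;2;35;35;50m[48;2;15;15;25m▌[38;2;15;15;25m[48;2;15;15;25m [0m
</frame>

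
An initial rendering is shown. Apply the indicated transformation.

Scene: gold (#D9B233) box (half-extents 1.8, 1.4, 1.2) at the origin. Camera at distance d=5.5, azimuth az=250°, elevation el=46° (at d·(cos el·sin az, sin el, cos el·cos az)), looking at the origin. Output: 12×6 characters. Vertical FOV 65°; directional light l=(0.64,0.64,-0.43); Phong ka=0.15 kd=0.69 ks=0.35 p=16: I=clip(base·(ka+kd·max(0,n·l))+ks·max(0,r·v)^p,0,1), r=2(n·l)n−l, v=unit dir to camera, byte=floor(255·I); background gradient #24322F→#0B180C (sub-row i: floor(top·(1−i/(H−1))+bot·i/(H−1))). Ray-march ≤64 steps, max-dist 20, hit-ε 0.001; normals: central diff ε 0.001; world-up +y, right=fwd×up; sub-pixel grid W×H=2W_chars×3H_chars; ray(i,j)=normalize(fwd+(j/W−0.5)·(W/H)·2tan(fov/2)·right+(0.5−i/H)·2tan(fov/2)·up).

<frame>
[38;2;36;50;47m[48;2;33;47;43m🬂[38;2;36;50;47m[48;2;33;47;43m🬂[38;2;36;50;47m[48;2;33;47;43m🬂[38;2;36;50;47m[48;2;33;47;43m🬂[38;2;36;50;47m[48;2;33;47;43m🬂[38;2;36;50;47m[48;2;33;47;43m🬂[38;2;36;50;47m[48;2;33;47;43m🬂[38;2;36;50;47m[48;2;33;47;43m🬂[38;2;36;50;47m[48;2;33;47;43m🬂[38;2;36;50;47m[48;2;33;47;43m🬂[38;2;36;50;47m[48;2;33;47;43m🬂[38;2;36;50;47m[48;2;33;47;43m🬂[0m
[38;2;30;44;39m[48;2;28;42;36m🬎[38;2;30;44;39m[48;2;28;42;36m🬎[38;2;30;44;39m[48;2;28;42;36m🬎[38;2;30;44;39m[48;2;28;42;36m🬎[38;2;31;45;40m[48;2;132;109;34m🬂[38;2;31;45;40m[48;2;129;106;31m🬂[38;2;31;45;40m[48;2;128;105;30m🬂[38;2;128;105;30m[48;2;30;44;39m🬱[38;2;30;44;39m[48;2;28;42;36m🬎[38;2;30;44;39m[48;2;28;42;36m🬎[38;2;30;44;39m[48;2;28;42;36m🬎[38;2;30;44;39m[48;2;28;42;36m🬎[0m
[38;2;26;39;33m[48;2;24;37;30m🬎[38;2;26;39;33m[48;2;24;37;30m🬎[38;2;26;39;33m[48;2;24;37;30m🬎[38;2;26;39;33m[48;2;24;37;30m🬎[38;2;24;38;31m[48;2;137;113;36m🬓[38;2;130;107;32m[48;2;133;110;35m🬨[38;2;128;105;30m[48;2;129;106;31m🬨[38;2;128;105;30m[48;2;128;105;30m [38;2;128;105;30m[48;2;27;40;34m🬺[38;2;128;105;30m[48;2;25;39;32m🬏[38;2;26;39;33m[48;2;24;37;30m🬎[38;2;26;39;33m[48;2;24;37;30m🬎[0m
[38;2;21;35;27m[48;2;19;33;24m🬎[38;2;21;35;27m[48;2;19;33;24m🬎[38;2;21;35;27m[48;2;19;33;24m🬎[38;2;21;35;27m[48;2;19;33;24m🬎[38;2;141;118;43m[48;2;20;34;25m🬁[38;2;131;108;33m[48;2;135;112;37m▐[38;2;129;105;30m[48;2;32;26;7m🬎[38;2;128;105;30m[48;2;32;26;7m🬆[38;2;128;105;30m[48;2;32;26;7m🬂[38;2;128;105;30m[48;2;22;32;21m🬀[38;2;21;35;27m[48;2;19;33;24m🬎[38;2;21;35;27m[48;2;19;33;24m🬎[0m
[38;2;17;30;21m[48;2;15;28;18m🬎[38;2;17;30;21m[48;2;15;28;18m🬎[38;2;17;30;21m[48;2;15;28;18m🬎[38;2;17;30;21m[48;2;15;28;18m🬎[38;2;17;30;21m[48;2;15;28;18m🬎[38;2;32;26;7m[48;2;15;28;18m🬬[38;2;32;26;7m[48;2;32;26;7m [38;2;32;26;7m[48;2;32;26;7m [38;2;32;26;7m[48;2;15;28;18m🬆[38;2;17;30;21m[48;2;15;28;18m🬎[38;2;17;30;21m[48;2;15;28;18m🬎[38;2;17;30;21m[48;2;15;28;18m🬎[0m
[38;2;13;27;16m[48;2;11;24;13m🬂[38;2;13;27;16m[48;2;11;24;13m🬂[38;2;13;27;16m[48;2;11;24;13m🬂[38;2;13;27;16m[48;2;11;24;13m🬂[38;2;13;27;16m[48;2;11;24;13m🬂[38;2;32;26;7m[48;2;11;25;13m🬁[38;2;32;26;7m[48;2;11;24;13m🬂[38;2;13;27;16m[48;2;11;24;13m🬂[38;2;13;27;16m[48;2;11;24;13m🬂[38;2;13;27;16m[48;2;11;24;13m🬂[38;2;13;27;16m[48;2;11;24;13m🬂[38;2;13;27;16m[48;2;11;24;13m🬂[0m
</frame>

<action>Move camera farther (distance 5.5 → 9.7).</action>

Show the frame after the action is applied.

<frame>
[38;2;36;50;47m[48;2;33;47;43m🬂[38;2;36;50;47m[48;2;33;47;43m🬂[38;2;36;50;47m[48;2;33;47;43m🬂[38;2;36;50;47m[48;2;33;47;43m🬂[38;2;36;50;47m[48;2;33;47;43m🬂[38;2;36;50;47m[48;2;33;47;43m🬂[38;2;36;50;47m[48;2;33;47;43m🬂[38;2;36;50;47m[48;2;33;47;43m🬂[38;2;36;50;47m[48;2;33;47;43m🬂[38;2;36;50;47m[48;2;33;47;43m🬂[38;2;36;50;47m[48;2;33;47;43m🬂[38;2;36;50;47m[48;2;33;47;43m🬂[0m
[38;2;30;44;39m[48;2;28;42;36m🬎[38;2;30;44;39m[48;2;28;42;36m🬎[38;2;30;44;39m[48;2;28;42;36m🬎[38;2;30;44;39m[48;2;28;42;36m🬎[38;2;30;44;39m[48;2;28;42;36m🬎[38;2;30;44;39m[48;2;28;42;36m🬎[38;2;30;44;39m[48;2;28;42;36m🬎[38;2;30;44;39m[48;2;28;42;36m🬎[38;2;30;44;39m[48;2;28;42;36m🬎[38;2;30;44;39m[48;2;28;42;36m🬎[38;2;30;44;39m[48;2;28;42;36m🬎[38;2;30;44;39m[48;2;28;42;36m🬎[0m
[38;2;26;39;33m[48;2;24;37;30m🬎[38;2;26;39;33m[48;2;24;37;30m🬎[38;2;26;39;33m[48;2;24;37;30m🬎[38;2;26;39;33m[48;2;24;37;30m🬎[38;2;26;39;33m[48;2;24;37;30m🬎[38;2;27;40;34m[48;2;123;101;30m🬀[38;2;128;105;30m[48;2;129;106;31m🬨[38;2;128;105;30m[48;2;25;39;32m🬏[38;2;26;39;33m[48;2;24;37;30m🬎[38;2;26;39;33m[48;2;24;37;30m🬎[38;2;26;39;33m[48;2;24;37;30m🬎[38;2;26;39;33m[48;2;24;37;30m🬎[0m
[38;2;21;35;27m[48;2;19;33;24m🬎[38;2;21;35;27m[48;2;19;33;24m🬎[38;2;21;35;27m[48;2;19;33;24m🬎[38;2;21;35;27m[48;2;19;33;24m🬎[38;2;21;35;27m[48;2;19;33;24m🬎[38;2;113;93;27m[48;2;20;33;25m🬨[38;2;128;105;30m[48;2;32;26;7m🬂[38;2;128;105;30m[48;2;27;29;14m🬀[38;2;21;35;27m[48;2;19;33;24m🬎[38;2;21;35;27m[48;2;19;33;24m🬎[38;2;21;35;27m[48;2;19;33;24m🬎[38;2;21;35;27m[48;2;19;33;24m🬎[0m
[38;2;17;30;21m[48;2;15;28;18m🬎[38;2;17;30;21m[48;2;15;28;18m🬎[38;2;17;30;21m[48;2;15;28;18m🬎[38;2;17;30;21m[48;2;15;28;18m🬎[38;2;17;30;21m[48;2;15;28;18m🬎[38;2;96;79;22m[48;2;16;29;19m🬁[38;2;32;26;7m[48;2;15;29;19m🬂[38;2;17;30;21m[48;2;15;28;18m🬎[38;2;17;30;21m[48;2;15;28;18m🬎[38;2;17;30;21m[48;2;15;28;18m🬎[38;2;17;30;21m[48;2;15;28;18m🬎[38;2;17;30;21m[48;2;15;28;18m🬎[0m
[38;2;13;27;16m[48;2;11;24;13m🬂[38;2;13;27;16m[48;2;11;24;13m🬂[38;2;13;27;16m[48;2;11;24;13m🬂[38;2;13;27;16m[48;2;11;24;13m🬂[38;2;13;27;16m[48;2;11;24;13m🬂[38;2;13;27;16m[48;2;11;24;13m🬂[38;2;13;27;16m[48;2;11;24;13m🬂[38;2;13;27;16m[48;2;11;24;13m🬂[38;2;13;27;16m[48;2;11;24;13m🬂[38;2;13;27;16m[48;2;11;24;13m🬂[38;2;13;27;16m[48;2;11;24;13m🬂[38;2;13;27;16m[48;2;11;24;13m🬂[0m
</frame>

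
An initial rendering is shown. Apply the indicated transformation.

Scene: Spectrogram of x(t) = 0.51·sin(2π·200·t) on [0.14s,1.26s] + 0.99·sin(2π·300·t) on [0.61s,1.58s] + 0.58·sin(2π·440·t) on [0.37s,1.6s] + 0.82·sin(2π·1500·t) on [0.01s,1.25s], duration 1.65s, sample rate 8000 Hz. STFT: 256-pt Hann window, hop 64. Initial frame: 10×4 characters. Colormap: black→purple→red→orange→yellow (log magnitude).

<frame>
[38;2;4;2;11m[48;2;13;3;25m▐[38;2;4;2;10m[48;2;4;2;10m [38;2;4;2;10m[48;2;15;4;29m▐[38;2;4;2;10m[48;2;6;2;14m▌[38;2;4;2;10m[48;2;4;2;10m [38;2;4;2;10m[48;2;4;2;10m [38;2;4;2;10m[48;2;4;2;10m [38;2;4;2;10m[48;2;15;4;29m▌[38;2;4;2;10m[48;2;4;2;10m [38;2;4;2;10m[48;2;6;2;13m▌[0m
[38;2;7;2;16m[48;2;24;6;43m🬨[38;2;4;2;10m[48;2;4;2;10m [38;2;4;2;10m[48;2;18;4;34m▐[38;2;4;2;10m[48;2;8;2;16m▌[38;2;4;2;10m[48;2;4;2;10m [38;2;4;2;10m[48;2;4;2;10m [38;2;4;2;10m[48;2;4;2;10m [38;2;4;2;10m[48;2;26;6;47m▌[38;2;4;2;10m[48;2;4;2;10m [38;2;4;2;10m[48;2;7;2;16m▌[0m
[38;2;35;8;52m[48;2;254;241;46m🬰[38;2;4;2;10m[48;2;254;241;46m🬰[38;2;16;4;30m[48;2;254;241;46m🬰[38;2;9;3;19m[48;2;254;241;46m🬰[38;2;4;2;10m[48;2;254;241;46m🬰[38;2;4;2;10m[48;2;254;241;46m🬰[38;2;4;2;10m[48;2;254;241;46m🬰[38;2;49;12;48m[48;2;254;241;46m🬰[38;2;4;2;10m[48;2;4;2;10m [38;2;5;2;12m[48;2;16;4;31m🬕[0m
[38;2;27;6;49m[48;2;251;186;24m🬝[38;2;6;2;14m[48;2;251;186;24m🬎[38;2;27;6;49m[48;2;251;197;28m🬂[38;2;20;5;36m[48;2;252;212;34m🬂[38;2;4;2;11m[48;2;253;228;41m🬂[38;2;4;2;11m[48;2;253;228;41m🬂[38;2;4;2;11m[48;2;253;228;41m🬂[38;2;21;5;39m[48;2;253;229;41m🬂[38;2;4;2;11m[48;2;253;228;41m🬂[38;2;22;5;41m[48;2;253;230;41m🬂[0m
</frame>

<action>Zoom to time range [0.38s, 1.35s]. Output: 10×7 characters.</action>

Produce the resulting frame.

<frame>
[38;2;4;2;10m[48;2;4;2;10m [38;2;4;2;10m[48;2;4;2;10m [38;2;6;2;14m[48;2;4;2;10m▌[38;2;4;2;10m[48;2;4;2;10m [38;2;4;2;10m[48;2;4;2;10m [38;2;4;2;10m[48;2;4;2;10m [38;2;4;2;10m[48;2;4;2;10m [38;2;4;2;10m[48;2;4;2;10m [38;2;4;2;10m[48;2;4;2;10m [38;2;4;2;10m[48;2;15;4;29m▐[0m
[38;2;4;2;10m[48;2;4;2;10m [38;2;4;2;10m[48;2;4;2;10m [38;2;4;2;10m[48;2;6;2;14m▐[38;2;4;2;10m[48;2;4;2;10m [38;2;4;2;10m[48;2;4;2;10m [38;2;4;2;10m[48;2;4;2;10m [38;2;4;2;10m[48;2;4;2;10m [38;2;4;2;10m[48;2;4;2;10m [38;2;4;2;10m[48;2;4;2;10m [38;2;4;2;10m[48;2;17;4;32m▐[0m
[38;2;4;2;10m[48;2;4;2;10m [38;2;4;2;10m[48;2;4;2;10m [38;2;4;2;10m[48;2;7;2;15m▐[38;2;4;2;10m[48;2;4;2;10m [38;2;4;2;10m[48;2;4;2;10m [38;2;4;2;10m[48;2;4;2;10m [38;2;4;2;10m[48;2;4;2;10m [38;2;4;2;10m[48;2;4;2;10m [38;2;4;2;10m[48;2;4;2;10m [38;2;4;2;10m[48;2;22;5;41m▐[0m
[38;2;4;2;10m[48;2;4;2;10m [38;2;4;2;10m[48;2;4;2;10m [38;2;4;2;10m[48;2;9;2;18m▐[38;2;4;2;10m[48;2;4;2;10m [38;2;4;2;10m[48;2;4;2;10m [38;2;4;2;10m[48;2;4;2;10m [38;2;4;2;10m[48;2;4;2;10m [38;2;4;2;10m[48;2;4;2;10m [38;2;4;2;10m[48;2;4;2;10m [38;2;10;3;21m[48;2;59;13;80m🬨[0m
[38;2;252;208;33m[48;2;4;2;10m🬎[38;2;252;208;33m[48;2;4;2;10m🬎[38;2;252;208;33m[48;2;10;3;20m🬎[38;2;252;208;33m[48;2;4;2;10m🬎[38;2;252;208;33m[48;2;4;2;10m🬎[38;2;252;208;33m[48;2;4;2;10m🬎[38;2;252;208;33m[48;2;4;2;10m🬎[38;2;252;208;33m[48;2;4;2;10m🬎[38;2;252;208;33m[48;2;4;2;10m🬎[38;2;27;7;29m[48;2;252;212;34m🬷[0m
[38;2;4;2;10m[48;2;5;2;12m🬎[38;2;4;2;10m[48;2;5;2;12m🬎[38;2;8;2;18m[48;2;37;8;66m🬨[38;2;4;2;10m[48;2;6;2;13m🬎[38;2;4;2;10m[48;2;6;2;13m🬎[38;2;4;2;10m[48;2;6;2;14m🬎[38;2;4;2;10m[48;2;6;2;14m🬎[38;2;4;2;10m[48;2;6;2;14m🬎[38;2;4;2;10m[48;2;6;2;13m🬎[38;2;39;9;69m[48;2;4;2;11m▌[0m
[38;2;252;208;32m[48;2;251;180;21m🬂[38;2;252;208;32m[48;2;251;180;21m🬂[38;2;254;247;48m[48;2;251;198;28m🬋[38;2;254;249;49m[48;2;251;198;28m🬋[38;2;254;249;49m[48;2;251;198;28m🬋[38;2;254;249;49m[48;2;251;198;28m🬋[38;2;254;249;49m[48;2;251;198;28m🬋[38;2;254;249;49m[48;2;251;198;28m🬋[38;2;254;249;49m[48;2;251;198;28m🬋[38;2;252;220;37m[48;2;21;5;39m🬝[0m
</frame>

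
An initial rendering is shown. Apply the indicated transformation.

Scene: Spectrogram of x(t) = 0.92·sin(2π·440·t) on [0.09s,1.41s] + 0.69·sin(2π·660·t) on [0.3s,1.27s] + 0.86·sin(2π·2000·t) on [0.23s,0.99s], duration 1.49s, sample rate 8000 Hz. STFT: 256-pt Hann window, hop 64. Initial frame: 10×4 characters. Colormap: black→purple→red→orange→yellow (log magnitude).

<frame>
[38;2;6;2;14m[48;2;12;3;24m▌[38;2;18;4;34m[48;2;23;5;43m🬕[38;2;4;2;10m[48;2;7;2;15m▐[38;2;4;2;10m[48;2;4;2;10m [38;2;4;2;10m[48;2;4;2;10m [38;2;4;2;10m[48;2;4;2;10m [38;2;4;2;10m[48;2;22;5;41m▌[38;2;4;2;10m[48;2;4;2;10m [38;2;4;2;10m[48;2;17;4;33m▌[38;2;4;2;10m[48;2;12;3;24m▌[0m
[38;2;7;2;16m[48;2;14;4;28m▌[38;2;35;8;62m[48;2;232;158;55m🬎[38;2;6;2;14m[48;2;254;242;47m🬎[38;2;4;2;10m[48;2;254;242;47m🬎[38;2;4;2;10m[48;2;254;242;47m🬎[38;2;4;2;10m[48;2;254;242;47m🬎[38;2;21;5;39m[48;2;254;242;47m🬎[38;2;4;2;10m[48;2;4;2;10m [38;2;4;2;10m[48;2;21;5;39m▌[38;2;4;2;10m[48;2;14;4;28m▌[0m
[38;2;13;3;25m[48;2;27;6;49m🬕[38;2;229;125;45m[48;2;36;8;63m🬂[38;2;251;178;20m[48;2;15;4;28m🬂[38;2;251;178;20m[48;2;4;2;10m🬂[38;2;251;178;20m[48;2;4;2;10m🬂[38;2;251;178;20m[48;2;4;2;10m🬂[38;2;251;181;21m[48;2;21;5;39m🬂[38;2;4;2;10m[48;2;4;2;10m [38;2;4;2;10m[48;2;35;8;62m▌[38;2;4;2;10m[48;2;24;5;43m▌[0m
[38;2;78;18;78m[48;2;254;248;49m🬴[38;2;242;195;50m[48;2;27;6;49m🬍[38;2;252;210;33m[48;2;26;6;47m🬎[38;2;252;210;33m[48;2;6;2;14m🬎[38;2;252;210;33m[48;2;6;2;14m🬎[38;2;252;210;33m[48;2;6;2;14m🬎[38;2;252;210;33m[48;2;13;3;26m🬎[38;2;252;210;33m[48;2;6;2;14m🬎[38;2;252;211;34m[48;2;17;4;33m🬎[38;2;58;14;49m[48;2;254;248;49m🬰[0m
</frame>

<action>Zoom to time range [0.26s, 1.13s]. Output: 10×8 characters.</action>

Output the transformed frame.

<frame>
[38;2;4;2;10m[48;2;8;2;16m▐[38;2;4;2;10m[48;2;4;2;10m [38;2;4;2;10m[48;2;4;2;10m [38;2;4;2;10m[48;2;4;2;10m [38;2;4;2;10m[48;2;4;2;10m [38;2;4;2;10m[48;2;4;2;10m [38;2;4;2;10m[48;2;4;2;10m [38;2;4;2;10m[48;2;4;2;10m [38;2;4;2;10m[48;2;20;5;37m▌[38;2;4;2;10m[48;2;4;2;10m [0m
[38;2;4;2;10m[48;2;8;2;17m▐[38;2;4;2;10m[48;2;4;2;10m [38;2;4;2;10m[48;2;4;2;10m [38;2;4;2;10m[48;2;4;2;10m [38;2;4;2;10m[48;2;4;2;10m [38;2;4;2;10m[48;2;4;2;10m [38;2;4;2;10m[48;2;4;2;10m [38;2;4;2;10m[48;2;4;2;10m [38;2;4;2;10m[48;2;23;5;42m▌[38;2;4;2;10m[48;2;4;2;10m [0m
[38;2;4;2;10m[48;2;9;3;19m▐[38;2;4;2;10m[48;2;4;2;10m [38;2;4;2;10m[48;2;4;2;10m [38;2;4;2;10m[48;2;4;2;10m [38;2;4;2;10m[48;2;4;2;10m [38;2;4;2;10m[48;2;4;2;10m [38;2;4;2;10m[48;2;4;2;10m [38;2;4;2;10m[48;2;4;2;10m [38;2;4;2;10m[48;2;32;7;57m▌[38;2;4;2;10m[48;2;4;2;10m [0m
[38;2;7;2;15m[48;2;254;243;47m🬎[38;2;4;2;10m[48;2;254;243;47m🬎[38;2;4;2;10m[48;2;254;243;47m🬎[38;2;4;2;10m[48;2;254;243;47m🬎[38;2;4;2;10m[48;2;254;243;47m🬎[38;2;4;2;10m[48;2;254;243;47m🬎[38;2;4;2;10m[48;2;254;243;47m🬎[38;2;4;2;10m[48;2;254;243;47m🬎[38;2;38;9;47m[48;2;254;241;46m🬎[38;2;4;2;10m[48;2;4;2;10m [0m
[38;2;251;179;21m[48;2;10;3;20m🬂[38;2;251;179;21m[48;2;4;2;10m🬂[38;2;251;179;21m[48;2;4;2;10m🬂[38;2;251;179;21m[48;2;4;2;10m🬂[38;2;251;179;21m[48;2;4;2;10m🬂[38;2;251;179;21m[48;2;4;2;10m🬂[38;2;251;179;21m[48;2;4;2;10m🬂[38;2;251;179;21m[48;2;4;2;10m🬂[38;2;251;181;22m[48;2;38;9;47m🬂[38;2;4;2;10m[48;2;4;2;10m [0m
[38;2;4;2;10m[48;2;28;6;51m▐[38;2;4;2;10m[48;2;4;2;10m [38;2;4;2;10m[48;2;4;2;10m [38;2;4;2;10m[48;2;4;2;10m [38;2;4;2;10m[48;2;4;2;10m [38;2;4;2;10m[48;2;4;2;10m [38;2;4;2;10m[48;2;4;2;10m [38;2;4;2;10m[48;2;4;2;10m [38;2;4;2;10m[48;2;31;7;56m▌[38;2;4;2;10m[48;2;4;2;10m [0m
[38;2;38;9;50m[48;2;252;196;28m🬂[38;2;5;2;12m[48;2;252;198;28m🬂[38;2;5;2;12m[48;2;252;198;28m🬂[38;2;5;2;12m[48;2;252;198;28m🬂[38;2;5;2;12m[48;2;252;198;28m🬂[38;2;5;2;12m[48;2;252;198;28m🬂[38;2;5;2;12m[48;2;252;198;28m🬂[38;2;5;2;12m[48;2;252;198;28m🬂[38;2;15;4;28m[48;2;252;198;28m🬂[38;2;5;2;12m[48;2;252;198;28m🬂[0m
[38;2;254;249;49m[48;2;26;6;47m🬂[38;2;254;249;49m[48;2;5;2;12m🬂[38;2;254;249;49m[48;2;5;2;12m🬂[38;2;254;249;49m[48;2;5;2;12m🬂[38;2;254;249;49m[48;2;5;2;12m🬂[38;2;254;249;49m[48;2;5;2;12m🬂[38;2;254;249;49m[48;2;5;2;12m🬂[38;2;254;249;49m[48;2;5;2;12m🬂[38;2;254;249;49m[48;2;13;3;25m🬂[38;2;254;249;49m[48;2;5;2;12m🬂[0m
</frame>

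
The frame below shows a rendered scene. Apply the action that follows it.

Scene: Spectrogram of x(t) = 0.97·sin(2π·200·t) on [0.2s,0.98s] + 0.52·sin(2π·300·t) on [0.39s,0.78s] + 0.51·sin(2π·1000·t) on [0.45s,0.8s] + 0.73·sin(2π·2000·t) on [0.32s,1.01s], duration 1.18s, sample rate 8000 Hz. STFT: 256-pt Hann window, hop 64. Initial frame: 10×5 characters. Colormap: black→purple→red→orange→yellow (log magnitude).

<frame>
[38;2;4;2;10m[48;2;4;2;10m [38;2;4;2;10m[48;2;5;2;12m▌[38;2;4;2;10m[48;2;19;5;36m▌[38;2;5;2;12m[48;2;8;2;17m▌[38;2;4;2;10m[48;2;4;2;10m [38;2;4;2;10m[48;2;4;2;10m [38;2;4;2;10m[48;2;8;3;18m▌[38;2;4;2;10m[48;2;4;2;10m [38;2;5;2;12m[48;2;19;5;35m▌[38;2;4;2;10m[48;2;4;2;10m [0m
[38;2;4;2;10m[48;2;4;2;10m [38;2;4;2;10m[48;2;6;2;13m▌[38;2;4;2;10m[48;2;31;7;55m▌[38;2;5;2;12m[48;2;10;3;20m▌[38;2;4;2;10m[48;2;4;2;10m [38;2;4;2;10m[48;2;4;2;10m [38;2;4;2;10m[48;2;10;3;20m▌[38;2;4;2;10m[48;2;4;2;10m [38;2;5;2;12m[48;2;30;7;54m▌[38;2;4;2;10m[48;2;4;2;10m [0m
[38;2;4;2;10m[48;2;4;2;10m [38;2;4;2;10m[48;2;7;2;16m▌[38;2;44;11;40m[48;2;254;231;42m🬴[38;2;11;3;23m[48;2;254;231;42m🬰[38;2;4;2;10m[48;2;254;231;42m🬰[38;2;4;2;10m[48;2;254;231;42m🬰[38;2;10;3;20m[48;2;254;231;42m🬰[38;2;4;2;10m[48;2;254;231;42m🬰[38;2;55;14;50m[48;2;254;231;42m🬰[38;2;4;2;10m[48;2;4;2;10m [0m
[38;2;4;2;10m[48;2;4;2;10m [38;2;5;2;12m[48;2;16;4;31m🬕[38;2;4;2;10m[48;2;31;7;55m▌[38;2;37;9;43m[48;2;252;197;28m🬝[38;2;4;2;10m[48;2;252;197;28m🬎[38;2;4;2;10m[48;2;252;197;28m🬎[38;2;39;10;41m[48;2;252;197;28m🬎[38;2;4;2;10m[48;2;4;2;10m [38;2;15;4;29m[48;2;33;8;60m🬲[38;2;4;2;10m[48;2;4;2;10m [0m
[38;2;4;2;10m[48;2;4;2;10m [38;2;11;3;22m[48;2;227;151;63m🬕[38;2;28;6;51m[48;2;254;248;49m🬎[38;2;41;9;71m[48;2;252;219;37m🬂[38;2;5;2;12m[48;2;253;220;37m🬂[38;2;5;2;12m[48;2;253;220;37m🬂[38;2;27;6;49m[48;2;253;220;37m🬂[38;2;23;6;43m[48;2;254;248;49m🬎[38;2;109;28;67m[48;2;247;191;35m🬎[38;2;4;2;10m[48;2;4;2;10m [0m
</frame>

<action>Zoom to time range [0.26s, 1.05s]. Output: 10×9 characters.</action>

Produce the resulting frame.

<frame>
[38;2;4;2;10m[48;2;16;4;31m▌[38;2;4;2;10m[48;2;5;2;12m▌[38;2;8;2;17m[48;2;5;2;12m▌[38;2;4;2;10m[48;2;4;2;10m [38;2;4;2;10m[48;2;4;2;10m [38;2;4;2;10m[48;2;4;2;10m [38;2;4;2;10m[48;2;5;2;12m▌[38;2;4;2;10m[48;2;8;2;16m▐[38;2;4;2;10m[48;2;4;2;10m [38;2;5;2;12m[48;2;18;4;34m▌[0m
[38;2;4;2;10m[48;2;18;4;34m▌[38;2;4;2;10m[48;2;5;2;12m▌[38;2;5;2;12m[48;2;8;3;18m▐[38;2;4;2;10m[48;2;4;2;10m [38;2;4;2;10m[48;2;4;2;10m [38;2;4;2;10m[48;2;4;2;10m [38;2;4;2;10m[48;2;5;2;12m▌[38;2;8;2;17m[48;2;4;2;10m▌[38;2;4;2;10m[48;2;4;2;10m [38;2;5;2;13m[48;2;20;5;37m▌[0m
[38;2;4;2;10m[48;2;23;5;42m▌[38;2;4;2;10m[48;2;5;2;12m▌[38;2;5;2;13m[48;2;9;3;19m▐[38;2;4;2;10m[48;2;4;2;10m [38;2;4;2;10m[48;2;4;2;10m [38;2;4;2;10m[48;2;4;2;10m [38;2;4;2;10m[48;2;5;2;12m▌[38;2;4;2;10m[48;2;8;3;18m▐[38;2;4;2;10m[48;2;4;2;10m [38;2;6;2;13m[48;2;25;6;46m▌[0m
[38;2;4;2;10m[48;2;39;9;69m▌[38;2;4;2;11m[48;2;5;2;13m▌[38;2;6;2;13m[48;2;11;3;22m▐[38;2;4;2;10m[48;2;4;2;10m [38;2;4;2;10m[48;2;4;2;10m [38;2;4;2;10m[48;2;4;2;10m [38;2;4;2;10m[48;2;6;2;13m▌[38;2;4;2;10m[48;2;10;3;21m▐[38;2;4;2;10m[48;2;4;2;10m [38;2;6;2;14m[48;2;42;9;73m▌[0m
[38;2;65;17;38m[48;2;254;231;42m🬴[38;2;6;2;13m[48;2;254;231;42m🬰[38;2;11;3;23m[48;2;254;231;42m🬰[38;2;5;2;11m[48;2;254;231;42m🬰[38;2;5;2;11m[48;2;254;231;42m🬰[38;2;5;2;11m[48;2;254;231;42m🬰[38;2;6;2;13m[48;2;254;231;42m🬰[38;2;9;2;19m[48;2;254;231;42m🬰[38;2;5;2;11m[48;2;254;231;42m🬰[38;2;85;22;49m[48;2;254;231;42m🬰[0m
[38;2;4;2;10m[48;2;39;9;69m▌[38;2;5;2;12m[48;2;8;2;17m▌[38;2;13;3;26m[48;2;28;6;50m🬨[38;2;4;2;10m[48;2;4;2;10m [38;2;4;2;10m[48;2;4;2;10m [38;2;4;2;10m[48;2;4;2;10m [38;2;4;2;10m[48;2;9;2;19m▌[38;2;4;2;10m[48;2;23;5;42m▐[38;2;4;2;10m[48;2;4;2;10m [38;2;9;2;19m[48;2;42;9;73m▌[0m
[38;2;4;2;10m[48;2;23;5;42m▌[38;2;6;2;14m[48;2;12;3;24m▌[38;2;37;8;66m[48;2;233;133;39m🬊[38;2;5;2;11m[48;2;252;197;28m🬎[38;2;5;2;11m[48;2;252;197;28m🬎[38;2;5;2;11m[48;2;252;197;28m🬎[38;2;11;3;22m[48;2;252;197;28m🬎[38;2;14;4;27m[48;2;212;107;49m🬨[38;2;4;2;10m[48;2;4;2;10m [38;2;14;3;27m[48;2;25;6;46m▌[0m
[38;2;4;2;10m[48;2;18;5;34m▌[38;2;16;4;30m[48;2;38;8;67m🬕[38;2;96;24;86m[48;2;29;7;52m🬀[38;2;4;2;10m[48;2;8;2;16m🬎[38;2;4;2;10m[48;2;8;2;16m🬎[38;2;4;2;10m[48;2;8;2;16m🬎[38;2;9;2;19m[48;2;39;9;69m🬕[38;2;59;14;78m[48;2;11;3;22m🬄[38;2;4;2;10m[48;2;5;2;12m🬎[38;2;24;5;45m[48;2;45;10;79m🬬[0m
[38;2;39;9;65m[48;2;254;248;49m🬰[38;2;79;19;85m[48;2;253;229;41m🬮[38;2;252;219;37m[48;2;54;12;89m🬎[38;2;252;220;37m[48;2;51;11;88m🬎[38;2;252;220;37m[48;2;51;11;88m🬎[38;2;252;220;37m[48;2;51;11;88m🬎[38;2;252;219;37m[48;2;80;19;87m🬎[38;2;44;10;68m[48;2;254;248;49m🬰[38;2;35;8;63m[48;2;254;248;49m🬰[38;2;148;37;83m[48;2;238;173;47m🬨[0m
</frame>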